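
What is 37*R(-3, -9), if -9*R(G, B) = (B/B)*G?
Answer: 37/3 ≈ 12.333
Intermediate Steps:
R(G, B) = -G/9 (R(G, B) = -B/B*G/9 = -G/9)
37*R(-3, -9) = 37*(-⅑*(-3)) = 37*(⅓) = 37/3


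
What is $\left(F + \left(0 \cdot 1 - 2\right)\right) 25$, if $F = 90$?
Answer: $2200$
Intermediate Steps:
$\left(F + \left(0 \cdot 1 - 2\right)\right) 25 = \left(90 + \left(0 \cdot 1 - 2\right)\right) 25 = \left(90 + \left(0 - 2\right)\right) 25 = \left(90 - 2\right) 25 = 88 \cdot 25 = 2200$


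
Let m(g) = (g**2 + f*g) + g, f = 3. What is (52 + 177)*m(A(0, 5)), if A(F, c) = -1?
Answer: -687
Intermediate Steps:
m(g) = g**2 + 4*g (m(g) = (g**2 + 3*g) + g = g**2 + 4*g)
(52 + 177)*m(A(0, 5)) = (52 + 177)*(-(4 - 1)) = 229*(-1*3) = 229*(-3) = -687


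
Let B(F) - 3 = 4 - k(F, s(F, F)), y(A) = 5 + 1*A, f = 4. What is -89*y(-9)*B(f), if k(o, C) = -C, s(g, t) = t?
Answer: 3916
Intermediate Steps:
y(A) = 5 + A
B(F) = 7 + F (B(F) = 3 + (4 - (-1)*F) = 3 + (4 + F) = 7 + F)
-89*y(-9)*B(f) = -89*(5 - 9)*(7 + 4) = -(-356)*11 = -89*(-44) = 3916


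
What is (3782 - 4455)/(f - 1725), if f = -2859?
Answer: 673/4584 ≈ 0.14682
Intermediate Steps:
(3782 - 4455)/(f - 1725) = (3782 - 4455)/(-2859 - 1725) = -673/(-4584) = -673*(-1/4584) = 673/4584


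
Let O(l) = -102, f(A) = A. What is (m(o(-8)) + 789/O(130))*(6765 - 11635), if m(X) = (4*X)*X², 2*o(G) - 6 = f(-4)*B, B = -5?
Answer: -726918115/17 ≈ -4.2760e+7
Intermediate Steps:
o(G) = 13 (o(G) = 3 + (-4*(-5))/2 = 3 + (½)*20 = 3 + 10 = 13)
m(X) = 4*X³
(m(o(-8)) + 789/O(130))*(6765 - 11635) = (4*13³ + 789/(-102))*(6765 - 11635) = (4*2197 + 789*(-1/102))*(-4870) = (8788 - 263/34)*(-4870) = (298529/34)*(-4870) = -726918115/17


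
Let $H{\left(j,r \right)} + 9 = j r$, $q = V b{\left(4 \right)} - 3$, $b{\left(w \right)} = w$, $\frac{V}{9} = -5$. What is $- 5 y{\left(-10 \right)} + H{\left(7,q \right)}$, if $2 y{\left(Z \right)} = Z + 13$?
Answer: $- \frac{2595}{2} \approx -1297.5$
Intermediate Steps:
$y{\left(Z \right)} = \frac{13}{2} + \frac{Z}{2}$ ($y{\left(Z \right)} = \frac{Z + 13}{2} = \frac{13 + Z}{2} = \frac{13}{2} + \frac{Z}{2}$)
$V = -45$ ($V = 9 \left(-5\right) = -45$)
$q = -183$ ($q = \left(-45\right) 4 - 3 = -180 - 3 = -183$)
$H{\left(j,r \right)} = -9 + j r$
$- 5 y{\left(-10 \right)} + H{\left(7,q \right)} = - 5 \left(\frac{13}{2} + \frac{1}{2} \left(-10\right)\right) + \left(-9 + 7 \left(-183\right)\right) = - 5 \left(\frac{13}{2} - 5\right) - 1290 = \left(-5\right) \frac{3}{2} - 1290 = - \frac{15}{2} - 1290 = - \frac{2595}{2}$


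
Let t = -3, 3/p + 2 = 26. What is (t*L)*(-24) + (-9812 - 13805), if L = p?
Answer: -23608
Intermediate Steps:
p = ⅛ (p = 3/(-2 + 26) = 3/24 = 3*(1/24) = ⅛ ≈ 0.12500)
L = ⅛ ≈ 0.12500
(t*L)*(-24) + (-9812 - 13805) = -3*⅛*(-24) + (-9812 - 13805) = -3/8*(-24) - 23617 = 9 - 23617 = -23608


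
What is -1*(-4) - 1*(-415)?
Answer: 419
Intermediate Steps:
-1*(-4) - 1*(-415) = 4 + 415 = 419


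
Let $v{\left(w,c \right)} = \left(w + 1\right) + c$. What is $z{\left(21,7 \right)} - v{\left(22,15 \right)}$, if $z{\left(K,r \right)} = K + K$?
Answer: $4$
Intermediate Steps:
$z{\left(K,r \right)} = 2 K$
$v{\left(w,c \right)} = 1 + c + w$ ($v{\left(w,c \right)} = \left(1 + w\right) + c = 1 + c + w$)
$z{\left(21,7 \right)} - v{\left(22,15 \right)} = 2 \cdot 21 - \left(1 + 15 + 22\right) = 42 - 38 = 4$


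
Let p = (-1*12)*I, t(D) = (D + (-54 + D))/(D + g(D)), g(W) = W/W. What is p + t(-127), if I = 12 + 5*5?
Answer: -3974/9 ≈ -441.56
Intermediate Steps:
g(W) = 1
I = 37 (I = 12 + 25 = 37)
t(D) = (-54 + 2*D)/(1 + D) (t(D) = (D + (-54 + D))/(D + 1) = (-54 + 2*D)/(1 + D))
p = -444 (p = -1*12*37 = -12*37 = -444)
p + t(-127) = -444 + 2*(-27 - 127)/(1 - 127) = -444 + 2*(-154)/(-126) = -444 + 2*(-1/126)*(-154) = -444 + 22/9 = -3974/9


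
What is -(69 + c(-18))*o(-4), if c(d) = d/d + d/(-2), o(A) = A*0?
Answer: 0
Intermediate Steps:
o(A) = 0
c(d) = 1 - d/2 (c(d) = 1 + d*(-½) = 1 - d/2)
-(69 + c(-18))*o(-4) = -(69 + (1 - ½*(-18)))*0 = -(69 + (1 + 9))*0 = -(69 + 10)*0 = -79*0 = -1*0 = 0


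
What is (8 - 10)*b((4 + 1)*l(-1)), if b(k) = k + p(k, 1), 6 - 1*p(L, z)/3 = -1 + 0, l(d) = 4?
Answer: -82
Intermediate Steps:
p(L, z) = 21 (p(L, z) = 18 - 3*(-1 + 0) = 18 - 3*(-1) = 18 + 3 = 21)
b(k) = 21 + k (b(k) = k + 21 = 21 + k)
(8 - 10)*b((4 + 1)*l(-1)) = (8 - 10)*(21 + (4 + 1)*4) = -2*(21 + 5*4) = -2*(21 + 20) = -2*41 = -82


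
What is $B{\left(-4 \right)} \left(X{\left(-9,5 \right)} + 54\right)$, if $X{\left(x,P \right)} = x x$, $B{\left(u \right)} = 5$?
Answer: $675$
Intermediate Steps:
$X{\left(x,P \right)} = x^{2}$
$B{\left(-4 \right)} \left(X{\left(-9,5 \right)} + 54\right) = 5 \left(\left(-9\right)^{2} + 54\right) = 5 \left(81 + 54\right) = 5 \cdot 135 = 675$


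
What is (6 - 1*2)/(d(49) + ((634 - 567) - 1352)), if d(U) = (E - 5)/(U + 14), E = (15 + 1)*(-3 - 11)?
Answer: -63/20296 ≈ -0.0031041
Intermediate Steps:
E = -224 (E = 16*(-14) = -224)
d(U) = -229/(14 + U) (d(U) = (-224 - 5)/(U + 14) = -229/(14 + U))
(6 - 1*2)/(d(49) + ((634 - 567) - 1352)) = (6 - 1*2)/(-229/(14 + 49) + ((634 - 567) - 1352)) = (6 - 2)/(-229/63 + (67 - 1352)) = 4/(-229*1/63 - 1285) = 4/(-229/63 - 1285) = 4/(-81184/63) = -63/81184*4 = -63/20296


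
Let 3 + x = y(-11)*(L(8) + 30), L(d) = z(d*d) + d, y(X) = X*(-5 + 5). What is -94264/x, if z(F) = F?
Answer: 94264/3 ≈ 31421.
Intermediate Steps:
y(X) = 0 (y(X) = X*0 = 0)
L(d) = d + d**2 (L(d) = d*d + d = d**2 + d = d + d**2)
x = -3 (x = -3 + 0*(8*(1 + 8) + 30) = -3 + 0*(8*9 + 30) = -3 + 0*(72 + 30) = -3 + 0*102 = -3 + 0 = -3)
-94264/x = -94264/(-3) = -94264*(-1/3) = 94264/3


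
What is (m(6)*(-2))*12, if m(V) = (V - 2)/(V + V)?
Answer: -8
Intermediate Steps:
m(V) = (-2 + V)/(2*V) (m(V) = (-2 + V)/((2*V)) = (-2 + V)*(1/(2*V)) = (-2 + V)/(2*V))
(m(6)*(-2))*12 = (((½)*(-2 + 6)/6)*(-2))*12 = (((½)*(⅙)*4)*(-2))*12 = ((⅓)*(-2))*12 = -⅔*12 = -8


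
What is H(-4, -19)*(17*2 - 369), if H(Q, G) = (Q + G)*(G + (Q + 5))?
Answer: -138690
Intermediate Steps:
H(Q, G) = (G + Q)*(5 + G + Q) (H(Q, G) = (G + Q)*(G + (5 + Q)) = (G + Q)*(5 + G + Q))
H(-4, -19)*(17*2 - 369) = ((-19)**2 + (-4)**2 + 5*(-19) + 5*(-4) + 2*(-19)*(-4))*(17*2 - 369) = (361 + 16 - 95 - 20 + 152)*(34 - 369) = 414*(-335) = -138690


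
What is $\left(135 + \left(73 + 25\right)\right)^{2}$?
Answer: $54289$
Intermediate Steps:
$\left(135 + \left(73 + 25\right)\right)^{2} = \left(135 + 98\right)^{2} = 233^{2} = 54289$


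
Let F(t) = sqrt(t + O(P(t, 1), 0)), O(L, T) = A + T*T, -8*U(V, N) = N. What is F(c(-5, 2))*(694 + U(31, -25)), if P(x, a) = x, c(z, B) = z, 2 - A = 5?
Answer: 5577*I*sqrt(2)/4 ≈ 1971.8*I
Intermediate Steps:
A = -3 (A = 2 - 1*5 = 2 - 5 = -3)
U(V, N) = -N/8
O(L, T) = -3 + T**2 (O(L, T) = -3 + T*T = -3 + T**2)
F(t) = sqrt(-3 + t) (F(t) = sqrt(t + (-3 + 0**2)) = sqrt(t + (-3 + 0)) = sqrt(t - 3) = sqrt(-3 + t))
F(c(-5, 2))*(694 + U(31, -25)) = sqrt(-3 - 5)*(694 - 1/8*(-25)) = sqrt(-8)*(694 + 25/8) = (2*I*sqrt(2))*(5577/8) = 5577*I*sqrt(2)/4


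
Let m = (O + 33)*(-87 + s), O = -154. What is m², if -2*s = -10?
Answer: 98446084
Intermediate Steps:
s = 5 (s = -½*(-10) = 5)
m = 9922 (m = (-154 + 33)*(-87 + 5) = -121*(-82) = 9922)
m² = 9922² = 98446084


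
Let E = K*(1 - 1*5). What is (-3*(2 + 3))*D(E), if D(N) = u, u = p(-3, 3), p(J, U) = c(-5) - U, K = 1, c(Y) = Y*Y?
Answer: -330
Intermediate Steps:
c(Y) = Y²
p(J, U) = 25 - U (p(J, U) = (-5)² - U = 25 - U)
E = -4 (E = 1*(1 - 1*5) = 1*(1 - 5) = 1*(-4) = -4)
u = 22 (u = 25 - 1*3 = 25 - 3 = 22)
D(N) = 22
(-3*(2 + 3))*D(E) = -3*(2 + 3)*22 = -3*5*22 = -15*22 = -330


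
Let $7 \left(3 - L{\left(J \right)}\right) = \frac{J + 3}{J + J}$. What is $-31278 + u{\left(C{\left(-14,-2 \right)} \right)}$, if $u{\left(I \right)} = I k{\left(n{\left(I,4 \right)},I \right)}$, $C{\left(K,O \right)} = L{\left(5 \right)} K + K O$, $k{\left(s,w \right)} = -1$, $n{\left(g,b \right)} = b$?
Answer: $- \frac{156328}{5} \approx -31266.0$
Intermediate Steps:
$L{\left(J \right)} = 3 - \frac{3 + J}{14 J}$ ($L{\left(J \right)} = 3 - \frac{\left(J + 3\right) \frac{1}{J + J}}{7} = 3 - \frac{\left(3 + J\right) \frac{1}{2 J}}{7} = 3 - \frac{\frac{1}{2} \frac{1}{J} \left(3 + J\right)}{7} = 3 - \frac{3 + J}{14 J}$)
$C{\left(K,O \right)} = \frac{101 K}{35} + K O$ ($C{\left(K,O \right)} = \frac{-3 + 41 \cdot 5}{14 \cdot 5} K + K O = \frac{1}{14} \cdot \frac{1}{5} \left(-3 + 205\right) K + K O = \frac{1}{14} \cdot \frac{1}{5} \cdot 202 K + K O = \frac{101 K}{35} + K O$)
$u{\left(I \right)} = - I$ ($u{\left(I \right)} = I \left(-1\right) = - I$)
$-31278 + u{\left(C{\left(-14,-2 \right)} \right)} = -31278 - \frac{1}{35} \left(-14\right) \left(101 + 35 \left(-2\right)\right) = -31278 - \frac{1}{35} \left(-14\right) \left(101 - 70\right) = -31278 - \frac{1}{35} \left(-14\right) 31 = -31278 - - \frac{62}{5} = -31278 + \frac{62}{5} = - \frac{156328}{5}$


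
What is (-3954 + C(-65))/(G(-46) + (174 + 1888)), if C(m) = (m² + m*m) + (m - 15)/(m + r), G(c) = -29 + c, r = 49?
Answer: 4501/1987 ≈ 2.2652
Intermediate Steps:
C(m) = 2*m² + (-15 + m)/(49 + m) (C(m) = (m² + m*m) + (m - 15)/(m + 49) = (m² + m²) + (-15 + m)/(49 + m) = 2*m² + (-15 + m)/(49 + m))
(-3954 + C(-65))/(G(-46) + (174 + 1888)) = (-3954 + (-15 - 65 + 2*(-65)³ + 98*(-65)²)/(49 - 65))/((-29 - 46) + (174 + 1888)) = (-3954 + (-15 - 65 + 2*(-274625) + 98*4225)/(-16))/(-75 + 2062) = (-3954 - (-15 - 65 - 549250 + 414050)/16)/1987 = (-3954 - 1/16*(-135280))*(1/1987) = (-3954 + 8455)*(1/1987) = 4501*(1/1987) = 4501/1987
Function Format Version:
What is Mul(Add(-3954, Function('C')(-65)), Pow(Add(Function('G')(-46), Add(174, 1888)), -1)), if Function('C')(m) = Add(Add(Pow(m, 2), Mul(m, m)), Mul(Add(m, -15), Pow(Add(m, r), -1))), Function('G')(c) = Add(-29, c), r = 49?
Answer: Rational(4501, 1987) ≈ 2.2652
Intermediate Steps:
Function('C')(m) = Add(Mul(2, Pow(m, 2)), Mul(Pow(Add(49, m), -1), Add(-15, m))) (Function('C')(m) = Add(Add(Pow(m, 2), Mul(m, m)), Mul(Add(m, -15), Pow(Add(m, 49), -1))) = Add(Add(Pow(m, 2), Pow(m, 2)), Mul(Add(-15, m), Pow(Add(49, m), -1))) = Add(Mul(2, Pow(m, 2)), Mul(Pow(Add(49, m), -1), Add(-15, m))))
Mul(Add(-3954, Function('C')(-65)), Pow(Add(Function('G')(-46), Add(174, 1888)), -1)) = Mul(Add(-3954, Mul(Pow(Add(49, -65), -1), Add(-15, -65, Mul(2, Pow(-65, 3)), Mul(98, Pow(-65, 2))))), Pow(Add(Add(-29, -46), Add(174, 1888)), -1)) = Mul(Add(-3954, Mul(Pow(-16, -1), Add(-15, -65, Mul(2, -274625), Mul(98, 4225)))), Pow(Add(-75, 2062), -1)) = Mul(Add(-3954, Mul(Rational(-1, 16), Add(-15, -65, -549250, 414050))), Pow(1987, -1)) = Mul(Add(-3954, Mul(Rational(-1, 16), -135280)), Rational(1, 1987)) = Mul(Add(-3954, 8455), Rational(1, 1987)) = Mul(4501, Rational(1, 1987)) = Rational(4501, 1987)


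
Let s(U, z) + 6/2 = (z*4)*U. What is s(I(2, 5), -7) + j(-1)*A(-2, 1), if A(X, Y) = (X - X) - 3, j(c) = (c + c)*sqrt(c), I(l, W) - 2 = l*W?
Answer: -339 + 6*I ≈ -339.0 + 6.0*I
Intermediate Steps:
I(l, W) = 2 + W*l (I(l, W) = 2 + l*W = 2 + W*l)
j(c) = 2*c**(3/2) (j(c) = (2*c)*sqrt(c) = 2*c**(3/2))
A(X, Y) = -3 (A(X, Y) = 0 - 3 = -3)
s(U, z) = -3 + 4*U*z (s(U, z) = -3 + (z*4)*U = -3 + (4*z)*U = -3 + 4*U*z)
s(I(2, 5), -7) + j(-1)*A(-2, 1) = (-3 + 4*(2 + 5*2)*(-7)) + (2*(-1)**(3/2))*(-3) = (-3 + 4*(2 + 10)*(-7)) + (2*(-I))*(-3) = (-3 + 4*12*(-7)) - 2*I*(-3) = (-3 - 336) + 6*I = -339 + 6*I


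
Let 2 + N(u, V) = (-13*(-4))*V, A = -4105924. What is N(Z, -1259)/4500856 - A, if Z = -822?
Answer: 9240086302737/2250428 ≈ 4.1059e+6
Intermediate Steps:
N(u, V) = -2 + 52*V (N(u, V) = -2 + (-13*(-4))*V = -2 + 52*V)
N(Z, -1259)/4500856 - A = (-2 + 52*(-1259))/4500856 - 1*(-4105924) = (-2 - 65468)*(1/4500856) + 4105924 = -65470*1/4500856 + 4105924 = -32735/2250428 + 4105924 = 9240086302737/2250428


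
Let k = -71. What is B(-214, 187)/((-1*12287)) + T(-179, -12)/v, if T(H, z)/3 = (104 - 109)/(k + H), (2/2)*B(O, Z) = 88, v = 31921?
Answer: -12765049/1782787850 ≈ -0.0071602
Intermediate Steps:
B(O, Z) = 88
T(H, z) = -15/(-71 + H) (T(H, z) = 3*((104 - 109)/(-71 + H)) = 3*(-5/(-71 + H)) = -15/(-71 + H))
B(-214, 187)/((-1*12287)) + T(-179, -12)/v = 88/((-1*12287)) - 15/(-71 - 179)/31921 = 88/(-12287) - 15/(-250)*(1/31921) = 88*(-1/12287) - 15*(-1/250)*(1/31921) = -8/1117 + (3/50)*(1/31921) = -8/1117 + 3/1596050 = -12765049/1782787850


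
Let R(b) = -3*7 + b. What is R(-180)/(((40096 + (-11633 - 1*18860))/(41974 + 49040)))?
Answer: -184786/97 ≈ -1905.0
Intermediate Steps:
R(b) = -21 + b
R(-180)/(((40096 + (-11633 - 1*18860))/(41974 + 49040))) = (-21 - 180)/(((40096 + (-11633 - 1*18860))/(41974 + 49040))) = -201*91014/(40096 + (-11633 - 18860)) = -201*91014/(40096 - 30493) = -201/(9603*(1/91014)) = -201/291/2758 = -201*2758/291 = -184786/97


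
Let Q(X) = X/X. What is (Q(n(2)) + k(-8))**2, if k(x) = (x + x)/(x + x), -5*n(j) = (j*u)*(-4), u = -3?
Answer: 4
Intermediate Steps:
n(j) = -12*j/5 (n(j) = -j*(-3)*(-4)/5 = -(-3*j)*(-4)/5 = -12*j/5)
Q(X) = 1
k(x) = 1 (k(x) = (2*x)/((2*x)) = (2*x)*(1/(2*x)) = 1)
(Q(n(2)) + k(-8))**2 = (1 + 1)**2 = 2**2 = 4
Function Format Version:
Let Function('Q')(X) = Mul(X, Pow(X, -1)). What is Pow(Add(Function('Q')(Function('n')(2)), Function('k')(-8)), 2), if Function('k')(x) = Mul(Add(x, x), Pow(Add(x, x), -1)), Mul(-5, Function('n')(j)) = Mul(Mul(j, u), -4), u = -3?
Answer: 4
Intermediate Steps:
Function('n')(j) = Mul(Rational(-12, 5), j) (Function('n')(j) = Mul(Rational(-1, 5), Mul(Mul(j, -3), -4)) = Mul(Rational(-1, 5), Mul(Mul(-3, j), -4)) = Mul(Rational(-1, 5), Mul(12, j)) = Mul(Rational(-12, 5), j))
Function('Q')(X) = 1
Function('k')(x) = 1 (Function('k')(x) = Mul(Mul(2, x), Pow(Mul(2, x), -1)) = Mul(Mul(2, x), Mul(Rational(1, 2), Pow(x, -1))) = 1)
Pow(Add(Function('Q')(Function('n')(2)), Function('k')(-8)), 2) = Pow(Add(1, 1), 2) = Pow(2, 2) = 4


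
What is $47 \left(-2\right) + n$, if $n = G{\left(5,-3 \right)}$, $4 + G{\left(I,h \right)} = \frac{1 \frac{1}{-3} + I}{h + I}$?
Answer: $- \frac{287}{3} \approx -95.667$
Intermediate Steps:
$G{\left(I,h \right)} = -4 + \frac{- \frac{1}{3} + I}{I + h}$ ($G{\left(I,h \right)} = -4 + \frac{1 \frac{1}{-3} + I}{h + I} = -4 + \frac{1 \left(- \frac{1}{3}\right) + I}{I + h} = -4 + \frac{- \frac{1}{3} + I}{I + h}$)
$n = - \frac{5}{3}$ ($n = \frac{- \frac{1}{3} - -12 - 15}{5 - 3} = \frac{- \frac{1}{3} + 12 - 15}{2} = \frac{1}{2} \left(- \frac{10}{3}\right) = - \frac{5}{3} \approx -1.6667$)
$47 \left(-2\right) + n = 47 \left(-2\right) - \frac{5}{3} = -94 - \frac{5}{3} = - \frac{287}{3}$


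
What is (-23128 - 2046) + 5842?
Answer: -19332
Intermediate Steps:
(-23128 - 2046) + 5842 = -25174 + 5842 = -19332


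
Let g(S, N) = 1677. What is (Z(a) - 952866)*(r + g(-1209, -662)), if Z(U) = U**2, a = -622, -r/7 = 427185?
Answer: 1691503992876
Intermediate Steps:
r = -2990295 (r = -7*427185 = -2990295)
(Z(a) - 952866)*(r + g(-1209, -662)) = ((-622)**2 - 952866)*(-2990295 + 1677) = (386884 - 952866)*(-2988618) = -565982*(-2988618) = 1691503992876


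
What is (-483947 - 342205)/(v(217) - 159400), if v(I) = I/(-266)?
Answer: 10464592/2019077 ≈ 5.1829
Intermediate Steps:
v(I) = -I/266 (v(I) = I*(-1/266) = -I/266)
(-483947 - 342205)/(v(217) - 159400) = (-483947 - 342205)/(-1/266*217 - 159400) = -826152/(-31/38 - 159400) = -826152/(-6057231/38) = -826152*(-38/6057231) = 10464592/2019077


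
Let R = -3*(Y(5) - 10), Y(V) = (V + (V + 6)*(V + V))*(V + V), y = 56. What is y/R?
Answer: -14/855 ≈ -0.016374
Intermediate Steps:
Y(V) = 2*V*(V + 2*V*(6 + V)) (Y(V) = (V + (6 + V)*(2*V))*(2*V) = (V + 2*V*(6 + V))*(2*V) = 2*V*(V + 2*V*(6 + V)))
R = -3420 (R = -3*(5²*(26 + 4*5) - 10) = -3*(25*(26 + 20) - 10) = -3*(25*46 - 10) = -3*(1150 - 10) = -3*1140 = -3420)
y/R = 56/(-3420) = 56*(-1/3420) = -14/855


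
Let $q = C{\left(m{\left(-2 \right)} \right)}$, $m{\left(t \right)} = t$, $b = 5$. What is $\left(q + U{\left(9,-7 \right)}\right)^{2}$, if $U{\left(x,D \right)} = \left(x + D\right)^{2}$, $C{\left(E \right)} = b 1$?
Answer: $81$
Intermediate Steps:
$C{\left(E \right)} = 5$ ($C{\left(E \right)} = 5 \cdot 1 = 5$)
$q = 5$
$U{\left(x,D \right)} = \left(D + x\right)^{2}$
$\left(q + U{\left(9,-7 \right)}\right)^{2} = \left(5 + \left(-7 + 9\right)^{2}\right)^{2} = \left(5 + 2^{2}\right)^{2} = \left(5 + 4\right)^{2} = 9^{2} = 81$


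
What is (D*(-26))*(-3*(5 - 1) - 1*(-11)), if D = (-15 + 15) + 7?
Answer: 182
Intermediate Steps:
D = 7 (D = 0 + 7 = 7)
(D*(-26))*(-3*(5 - 1) - 1*(-11)) = (7*(-26))*(-3*(5 - 1) - 1*(-11)) = -182*(-3*4 + 11) = -182*(-12 + 11) = -182*(-1) = 182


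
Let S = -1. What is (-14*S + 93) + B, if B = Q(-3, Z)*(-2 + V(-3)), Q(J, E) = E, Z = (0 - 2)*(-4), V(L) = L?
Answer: 67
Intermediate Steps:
Z = 8 (Z = -2*(-4) = 8)
B = -40 (B = 8*(-2 - 3) = 8*(-5) = -40)
(-14*S + 93) + B = (-14*(-1) + 93) - 40 = (14 + 93) - 40 = 107 - 40 = 67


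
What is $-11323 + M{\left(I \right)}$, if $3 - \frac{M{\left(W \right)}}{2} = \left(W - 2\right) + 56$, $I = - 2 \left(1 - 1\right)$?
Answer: $-11425$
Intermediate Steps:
$I = 0$ ($I = \left(-2\right) 0 = 0$)
$M{\left(W \right)} = -102 - 2 W$ ($M{\left(W \right)} = 6 - 2 \left(\left(W - 2\right) + 56\right) = 6 - 2 \left(\left(-2 + W\right) + 56\right) = 6 - 2 \left(54 + W\right) = 6 - \left(108 + 2 W\right) = -102 - 2 W$)
$-11323 + M{\left(I \right)} = -11323 - 102 = -11425$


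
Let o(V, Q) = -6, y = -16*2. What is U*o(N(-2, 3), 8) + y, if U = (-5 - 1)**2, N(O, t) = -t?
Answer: -248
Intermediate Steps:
y = -32
U = 36 (U = (-6)**2 = 36)
U*o(N(-2, 3), 8) + y = 36*(-6) - 32 = -216 - 32 = -248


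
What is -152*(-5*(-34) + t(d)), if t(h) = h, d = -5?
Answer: -25080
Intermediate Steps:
-152*(-5*(-34) + t(d)) = -152*(-5*(-34) - 5) = -152*(170 - 5) = -152*165 = -25080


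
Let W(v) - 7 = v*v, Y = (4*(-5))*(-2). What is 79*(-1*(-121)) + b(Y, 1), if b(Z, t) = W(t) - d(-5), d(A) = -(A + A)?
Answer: 9557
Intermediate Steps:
Y = 40 (Y = -20*(-2) = 40)
W(v) = 7 + v² (W(v) = 7 + v*v = 7 + v²)
d(A) = -2*A
b(Z, t) = -3 + t² (b(Z, t) = (7 + t²) - (-2)*(-5) = (7 + t²) - 1*10 = (7 + t²) - 10 = -3 + t²)
79*(-1*(-121)) + b(Y, 1) = 79*(-1*(-121)) + (-3 + 1²) = 79*121 + (-3 + 1) = 9559 - 2 = 9557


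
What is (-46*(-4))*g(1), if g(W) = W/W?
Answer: 184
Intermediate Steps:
g(W) = 1
(-46*(-4))*g(1) = -46*(-4)*1 = 184*1 = 184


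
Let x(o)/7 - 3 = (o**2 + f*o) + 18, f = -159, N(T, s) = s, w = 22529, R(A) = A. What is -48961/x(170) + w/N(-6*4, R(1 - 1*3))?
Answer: -298314295/26474 ≈ -11268.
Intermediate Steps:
x(o) = 147 - 1113*o + 7*o**2 (x(o) = 21 + 7*((o**2 - 159*o) + 18) = 21 + 7*(18 + o**2 - 159*o) = 21 + (126 - 1113*o + 7*o**2) = 147 - 1113*o + 7*o**2)
-48961/x(170) + w/N(-6*4, R(1 - 1*3)) = -48961/(147 - 1113*170 + 7*170**2) + 22529/(1 - 1*3) = -48961/(147 - 189210 + 7*28900) + 22529/(1 - 3) = -48961/(147 - 189210 + 202300) + 22529/(-2) = -48961/13237 + 22529*(-1/2) = -48961*1/13237 - 22529/2 = -48961/13237 - 22529/2 = -298314295/26474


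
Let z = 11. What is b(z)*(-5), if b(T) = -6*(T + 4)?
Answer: 450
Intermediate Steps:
b(T) = -24 - 6*T (b(T) = -6*(4 + T) = -24 - 6*T)
b(z)*(-5) = (-24 - 6*11)*(-5) = (-24 - 66)*(-5) = -90*(-5) = 450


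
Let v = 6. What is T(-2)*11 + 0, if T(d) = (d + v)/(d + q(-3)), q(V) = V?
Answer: -44/5 ≈ -8.8000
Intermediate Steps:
T(d) = (6 + d)/(-3 + d) (T(d) = (d + 6)/(d - 3) = (6 + d)/(-3 + d))
T(-2)*11 + 0 = ((6 - 2)/(-3 - 2))*11 + 0 = (4/(-5))*11 + 0 = -⅕*4*11 + 0 = -⅘*11 + 0 = -44/5 + 0 = -44/5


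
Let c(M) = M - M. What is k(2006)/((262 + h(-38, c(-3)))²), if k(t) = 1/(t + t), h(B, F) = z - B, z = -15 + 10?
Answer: 1/349144300 ≈ 2.8641e-9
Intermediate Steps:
c(M) = 0
z = -5
h(B, F) = -5 - B
k(t) = 1/(2*t)
k(2006)/((262 + h(-38, c(-3)))²) = ((½)/2006)/((262 + (-5 - 1*(-38)))²) = ((½)*(1/2006))/((262 + (-5 + 38))²) = 1/(4012*((262 + 33)²)) = 1/(4012*(295²)) = (1/4012)/87025 = (1/4012)*(1/87025) = 1/349144300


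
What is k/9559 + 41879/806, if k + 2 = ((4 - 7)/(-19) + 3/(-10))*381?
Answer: 19013115247/365966315 ≈ 51.953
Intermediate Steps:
k = -10667/190 (k = -2 + ((4 - 7)/(-19) + 3/(-10))*381 = -2 + (-3*(-1/19) + 3*(-1/10))*381 = -2 + (3/19 - 3/10)*381 = -2 - 27/190*381 = -2 - 10287/190 = -10667/190 ≈ -56.142)
k/9559 + 41879/806 = -10667/190/9559 + 41879/806 = -10667/190*1/9559 + 41879*(1/806) = -10667/1816210 + 41879/806 = 19013115247/365966315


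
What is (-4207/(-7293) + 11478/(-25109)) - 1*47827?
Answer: -515179723670/10771761 ≈ -47827.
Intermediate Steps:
(-4207/(-7293) + 11478/(-25109)) - 1*47827 = (-4207*(-1/7293) + 11478*(-1/25109)) - 47827 = (4207/7293 - 11478/25109) - 47827 = 1289677/10771761 - 47827 = -515179723670/10771761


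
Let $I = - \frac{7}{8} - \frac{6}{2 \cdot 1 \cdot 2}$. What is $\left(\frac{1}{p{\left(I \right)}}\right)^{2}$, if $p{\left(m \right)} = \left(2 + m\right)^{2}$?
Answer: $\frac{4096}{81} \approx 50.568$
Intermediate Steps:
$I = - \frac{19}{8}$ ($I = \left(-7\right) \frac{1}{8} - \frac{6}{2 \cdot 2} = - \frac{7}{8} - \frac{6}{4} = - \frac{7}{8} - \frac{3}{2} = - \frac{19}{8} \approx -2.375$)
$\left(\frac{1}{p{\left(I \right)}}\right)^{2} = \left(\frac{1}{\left(2 - \frac{19}{8}\right)^{2}}\right)^{2} = \left(\frac{1}{\left(- \frac{3}{8}\right)^{2}}\right)^{2} = \left(\frac{1}{\frac{9}{64}}\right)^{2} = \left(\frac{64}{9}\right)^{2} = \frac{4096}{81}$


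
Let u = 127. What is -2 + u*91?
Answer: 11555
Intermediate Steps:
-2 + u*91 = -2 + 127*91 = -2 + 11557 = 11555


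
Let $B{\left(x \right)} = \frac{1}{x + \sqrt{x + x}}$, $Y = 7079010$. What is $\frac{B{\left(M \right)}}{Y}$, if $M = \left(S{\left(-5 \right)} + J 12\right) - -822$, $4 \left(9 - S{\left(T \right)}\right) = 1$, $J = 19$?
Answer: $\frac{2}{14961487635} - \frac{4 \sqrt{70}}{5760172739475} \approx 1.2787 \cdot 10^{-10}$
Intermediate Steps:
$S{\left(T \right)} = \frac{35}{4}$ ($S{\left(T \right)} = 9 - \frac{1}{4} = \frac{35}{4}$)
$M = \frac{4235}{4}$ ($M = \left(\frac{35}{4} + 19 \cdot 12\right) - -822 = \left(\frac{35}{4} + 228\right) + 822 = \frac{947}{4} + 822 = \frac{4235}{4} \approx 1058.8$)
$B{\left(x \right)} = \frac{1}{x + \sqrt{2} \sqrt{x}}$ ($B{\left(x \right)} = \frac{1}{x + \sqrt{2 x}} = \frac{1}{x + \sqrt{2} \sqrt{x}}$)
$\frac{B{\left(M \right)}}{Y} = \frac{1}{\left(\frac{4235}{4} + \sqrt{2} \sqrt{\frac{4235}{4}}\right) 7079010} = \frac{1}{\frac{4235}{4} + \sqrt{2} \frac{11 \sqrt{35}}{2}} \cdot \frac{1}{7079010} = \frac{1}{\frac{4235}{4} + \frac{11 \sqrt{70}}{2}} \cdot \frac{1}{7079010} = \frac{1}{7079010 \left(\frac{4235}{4} + \frac{11 \sqrt{70}}{2}\right)}$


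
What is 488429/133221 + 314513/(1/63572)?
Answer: 2663650041192785/133221 ≈ 1.9994e+10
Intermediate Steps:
488429/133221 + 314513/(1/63572) = 488429*(1/133221) + 314513/(1/63572) = 488429/133221 + 314513*63572 = 488429/133221 + 19994220436 = 2663650041192785/133221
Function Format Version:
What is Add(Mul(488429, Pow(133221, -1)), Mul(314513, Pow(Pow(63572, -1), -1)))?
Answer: Rational(2663650041192785, 133221) ≈ 1.9994e+10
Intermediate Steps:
Add(Mul(488429, Pow(133221, -1)), Mul(314513, Pow(Pow(63572, -1), -1))) = Add(Mul(488429, Rational(1, 133221)), Mul(314513, Pow(Rational(1, 63572), -1))) = Add(Rational(488429, 133221), Mul(314513, 63572)) = Add(Rational(488429, 133221), 19994220436) = Rational(2663650041192785, 133221)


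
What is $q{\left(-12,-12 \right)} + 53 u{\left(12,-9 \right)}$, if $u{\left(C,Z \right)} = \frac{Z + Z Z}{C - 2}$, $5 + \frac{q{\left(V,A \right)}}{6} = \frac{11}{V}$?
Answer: $\frac{3461}{10} \approx 346.1$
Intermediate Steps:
$q{\left(V,A \right)} = -30 + \frac{66}{V}$ ($q{\left(V,A \right)} = -30 + 6 \frac{11}{V} = -30 + \frac{66}{V}$)
$u{\left(C,Z \right)} = \frac{Z + Z^{2}}{-2 + C}$
$q{\left(-12,-12 \right)} + 53 u{\left(12,-9 \right)} = \left(-30 + \frac{66}{-12}\right) + 53 \left(- \frac{9 \left(1 - 9\right)}{-2 + 12}\right) = \left(-30 + 66 \left(- \frac{1}{12}\right)\right) + 53 \left(\left(-9\right) \frac{1}{10} \left(-8\right)\right) = \left(-30 - \frac{11}{2}\right) + 53 \left(\left(-9\right) \frac{1}{10} \left(-8\right)\right) = - \frac{71}{2} + 53 \cdot \frac{36}{5} = - \frac{71}{2} + \frac{1908}{5} = \frac{3461}{10}$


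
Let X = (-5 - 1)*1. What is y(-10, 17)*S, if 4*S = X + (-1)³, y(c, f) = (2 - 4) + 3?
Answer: -7/4 ≈ -1.7500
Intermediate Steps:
X = -6 (X = -6*1 = -6)
y(c, f) = 1 (y(c, f) = -2 + 3 = 1)
S = -7/4 (S = (-6 + (-1)³)/4 = (-6 - 1)/4 = (¼)*(-7) = -7/4 ≈ -1.7500)
y(-10, 17)*S = 1*(-7/4) = -7/4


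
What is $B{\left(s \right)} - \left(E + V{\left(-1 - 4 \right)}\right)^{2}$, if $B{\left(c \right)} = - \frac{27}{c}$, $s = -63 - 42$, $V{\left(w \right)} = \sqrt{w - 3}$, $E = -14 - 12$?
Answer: $- \frac{23371}{35} + 104 i \sqrt{2} \approx -667.74 + 147.08 i$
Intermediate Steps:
$E = -26$ ($E = -14 - 12 = -26$)
$V{\left(w \right)} = \sqrt{-3 + w}$
$s = -105$ ($s = -63 - 42 = -105$)
$B{\left(s \right)} - \left(E + V{\left(-1 - 4 \right)}\right)^{2} = - \frac{27}{-105} - \left(-26 + \sqrt{-3 - 5}\right)^{2} = \left(-27\right) \left(- \frac{1}{105}\right) - \left(-26 + \sqrt{-3 - 5}\right)^{2} = \frac{9}{35} - \left(-26 + \sqrt{-3 - 5}\right)^{2} = \frac{9}{35} - \left(-26 + \sqrt{-8}\right)^{2} = \frac{9}{35} - \left(-26 + 2 i \sqrt{2}\right)^{2}$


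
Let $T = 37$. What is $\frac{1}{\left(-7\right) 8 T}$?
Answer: $- \frac{1}{2072} \approx -0.00048263$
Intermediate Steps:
$\frac{1}{\left(-7\right) 8 T} = \frac{1}{\left(-7\right) 8 \cdot 37} = \frac{1}{\left(-56\right) 37} = \frac{1}{-2072} = - \frac{1}{2072}$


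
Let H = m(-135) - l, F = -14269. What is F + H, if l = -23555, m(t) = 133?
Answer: 9419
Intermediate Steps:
H = 23688 (H = 133 - 1*(-23555) = 133 + 23555 = 23688)
F + H = -14269 + 23688 = 9419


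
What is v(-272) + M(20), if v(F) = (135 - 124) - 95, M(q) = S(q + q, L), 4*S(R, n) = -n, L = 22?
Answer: -179/2 ≈ -89.500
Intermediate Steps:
S(R, n) = -n/4 (S(R, n) = (-n)/4 = -n/4)
M(q) = -11/2 (M(q) = -¼*22 = -11/2)
v(F) = -84 (v(F) = 11 - 95 = -84)
v(-272) + M(20) = -84 - 11/2 = -179/2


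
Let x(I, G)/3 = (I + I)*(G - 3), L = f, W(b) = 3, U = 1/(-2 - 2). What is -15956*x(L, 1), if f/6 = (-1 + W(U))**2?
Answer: 4595328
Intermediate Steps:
U = -1/4 (U = 1/(-4) = -1/4 ≈ -0.25000)
f = 24 (f = 6*(-1 + 3)**2 = 6*2**2 = 6*4 = 24)
L = 24
x(I, G) = 6*I*(-3 + G) (x(I, G) = 3*((I + I)*(G - 3)) = 3*((2*I)*(-3 + G)) = 3*(2*I*(-3 + G)) = 6*I*(-3 + G))
-15956*x(L, 1) = -95736*24*(-3 + 1) = -95736*24*(-2) = -15956*(-288) = 4595328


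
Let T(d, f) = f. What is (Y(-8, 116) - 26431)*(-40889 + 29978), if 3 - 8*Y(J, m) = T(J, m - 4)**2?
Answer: 2443943979/8 ≈ 3.0549e+8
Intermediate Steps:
Y(J, m) = 3/8 - (-4 + m)**2/8 (Y(J, m) = 3/8 - (m - 4)**2/8 = 3/8 - (-4 + m)**2/8)
(Y(-8, 116) - 26431)*(-40889 + 29978) = ((3/8 - (-4 + 116)**2/8) - 26431)*(-40889 + 29978) = ((3/8 - 1/8*112**2) - 26431)*(-10911) = ((3/8 - 1/8*12544) - 26431)*(-10911) = ((3/8 - 1568) - 26431)*(-10911) = (-12541/8 - 26431)*(-10911) = -223989/8*(-10911) = 2443943979/8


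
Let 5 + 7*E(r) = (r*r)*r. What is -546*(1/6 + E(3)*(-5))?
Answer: 8489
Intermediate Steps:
E(r) = -5/7 + r**3/7 (E(r) = -5/7 + ((r*r)*r)/7 = -5/7 + (r**2*r)/7 = -5/7 + r**3/7)
-546*(1/6 + E(3)*(-5)) = -546*(1/6 + (-5/7 + (1/7)*3**3)*(-5)) = -546*(1/6 + (-5/7 + (1/7)*27)*(-5)) = -546*(1/6 + (-5/7 + 27/7)*(-5)) = -546*(1/6 + (22/7)*(-5)) = -546*(1/6 - 110/7) = -546*(-653/42) = 8489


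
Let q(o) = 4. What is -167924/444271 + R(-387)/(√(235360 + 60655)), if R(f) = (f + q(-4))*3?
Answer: -167924/444271 - 1149*√296015/296015 ≈ -2.4898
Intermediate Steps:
R(f) = 12 + 3*f (R(f) = (f + 4)*3 = (4 + f)*3 = 12 + 3*f)
-167924/444271 + R(-387)/(√(235360 + 60655)) = -167924/444271 + (12 + 3*(-387))/(√(235360 + 60655)) = -167924*1/444271 + (12 - 1161)/(√296015) = -167924/444271 - 1149*√296015/296015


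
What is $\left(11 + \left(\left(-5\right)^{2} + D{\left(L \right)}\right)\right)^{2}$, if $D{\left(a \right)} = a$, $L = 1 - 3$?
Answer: $1156$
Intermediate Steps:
$L = -2$ ($L = 1 - 3 = -2$)
$\left(11 + \left(\left(-5\right)^{2} + D{\left(L \right)}\right)\right)^{2} = \left(11 - \left(2 - \left(-5\right)^{2}\right)\right)^{2} = \left(11 + \left(25 - 2\right)\right)^{2} = \left(11 + 23\right)^{2} = 34^{2} = 1156$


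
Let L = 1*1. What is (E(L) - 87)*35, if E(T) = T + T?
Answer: -2975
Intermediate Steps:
L = 1
E(T) = 2*T
(E(L) - 87)*35 = (2*1 - 87)*35 = (2 - 87)*35 = -85*35 = -2975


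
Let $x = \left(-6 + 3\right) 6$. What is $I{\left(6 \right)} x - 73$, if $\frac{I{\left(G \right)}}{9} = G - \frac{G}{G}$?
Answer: $-883$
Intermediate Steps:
$I{\left(G \right)} = -9 + 9 G$ ($I{\left(G \right)} = 9 \left(G - \frac{G}{G}\right) = 9 \left(G - 1\right) = 9 \left(-1 + G\right) = -9 + 9 G$)
$x = -18$ ($x = \left(-3\right) 6 = -18$)
$I{\left(6 \right)} x - 73 = \left(-9 + 9 \cdot 6\right) \left(-18\right) - 73 = \left(-9 + 54\right) \left(-18\right) - 73 = 45 \left(-18\right) - 73 = -810 - 73 = -883$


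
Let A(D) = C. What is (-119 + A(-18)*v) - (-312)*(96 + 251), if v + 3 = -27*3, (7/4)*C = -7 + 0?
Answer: 108481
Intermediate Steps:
C = -4 (C = 4*(-7 + 0)/7 = (4/7)*(-7) = -4)
A(D) = -4
v = -84 (v = -3 - 27*3 = -3 - 81 = -84)
(-119 + A(-18)*v) - (-312)*(96 + 251) = (-119 - 4*(-84)) - (-312)*(96 + 251) = (-119 + 336) - (-312)*347 = 217 - 1*(-108264) = 217 + 108264 = 108481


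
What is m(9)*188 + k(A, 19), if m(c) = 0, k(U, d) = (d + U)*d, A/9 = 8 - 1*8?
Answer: 361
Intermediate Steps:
A = 0 (A = 9*(8 - 1*8) = 9*(8 - 8) = 9*0 = 0)
k(U, d) = d*(U + d) (k(U, d) = (U + d)*d = d*(U + d))
m(9)*188 + k(A, 19) = 0*188 + 19*(0 + 19) = 0 + 19*19 = 0 + 361 = 361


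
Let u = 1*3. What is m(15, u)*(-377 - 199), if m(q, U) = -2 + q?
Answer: -7488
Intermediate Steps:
u = 3
m(15, u)*(-377 - 199) = (-2 + 15)*(-377 - 199) = 13*(-576) = -7488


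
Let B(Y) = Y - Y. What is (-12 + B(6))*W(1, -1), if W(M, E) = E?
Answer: 12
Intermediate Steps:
B(Y) = 0
(-12 + B(6))*W(1, -1) = (-12 + 0)*(-1) = -12*(-1) = 12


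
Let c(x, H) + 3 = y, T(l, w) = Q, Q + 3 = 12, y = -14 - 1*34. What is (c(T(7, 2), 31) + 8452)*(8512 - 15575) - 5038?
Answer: -59341301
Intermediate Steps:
y = -48 (y = -14 - 34 = -48)
Q = 9 (Q = -3 + 12 = 9)
T(l, w) = 9
c(x, H) = -51 (c(x, H) = -3 - 48 = -51)
(c(T(7, 2), 31) + 8452)*(8512 - 15575) - 5038 = (-51 + 8452)*(8512 - 15575) - 5038 = 8401*(-7063) - 5038 = -59336263 - 5038 = -59341301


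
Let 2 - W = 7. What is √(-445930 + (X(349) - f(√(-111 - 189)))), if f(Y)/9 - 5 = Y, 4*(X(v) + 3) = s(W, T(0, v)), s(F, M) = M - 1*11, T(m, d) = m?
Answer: √(-1783923 - 360*I*√3)/2 ≈ 0.11671 - 667.82*I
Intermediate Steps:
W = -5 (W = 2 - 1*7 = 2 - 7 = -5)
s(F, M) = -11 + M (s(F, M) = M - 11 = -11 + M)
X(v) = -23/4 (X(v) = -3 + (-11 + 0)/4 = -3 + (¼)*(-11) = -3 - 11/4 = -23/4)
f(Y) = 45 + 9*Y
√(-445930 + (X(349) - f(√(-111 - 189)))) = √(-445930 + (-23/4 - (45 + 9*√(-111 - 189)))) = √(-445930 + (-23/4 - (45 + 9*√(-300)))) = √(-445930 + (-23/4 - (45 + 9*(10*I*√3)))) = √(-445930 + (-23/4 - (45 + 90*I*√3))) = √(-445930 + (-23/4 + (-45 - 90*I*√3))) = √(-445930 + (-203/4 - 90*I*√3)) = √(-1783923/4 - 90*I*√3)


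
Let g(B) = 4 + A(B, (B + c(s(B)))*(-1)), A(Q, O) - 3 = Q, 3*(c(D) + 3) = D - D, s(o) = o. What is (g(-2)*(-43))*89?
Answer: -19135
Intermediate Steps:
c(D) = -3 (c(D) = -3 + (D - D)/3 = -3 + (⅓)*0 = -3 + 0 = -3)
A(Q, O) = 3 + Q
g(B) = 7 + B (g(B) = 4 + (3 + B) = 7 + B)
(g(-2)*(-43))*89 = ((7 - 2)*(-43))*89 = (5*(-43))*89 = -215*89 = -19135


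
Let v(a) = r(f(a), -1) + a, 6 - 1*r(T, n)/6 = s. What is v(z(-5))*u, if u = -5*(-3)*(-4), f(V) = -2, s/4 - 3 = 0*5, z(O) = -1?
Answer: 2220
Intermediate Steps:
s = 12 (s = 12 + 4*(0*5) = 12 + 4*0 = 12 + 0 = 12)
u = -60 (u = 15*(-4) = -60)
r(T, n) = -36 (r(T, n) = 36 - 6*12 = 36 - 72 = -36)
v(a) = -36 + a
v(z(-5))*u = (-36 - 1)*(-60) = -37*(-60) = 2220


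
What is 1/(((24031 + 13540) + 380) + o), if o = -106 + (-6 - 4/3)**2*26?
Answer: 9/353189 ≈ 2.5482e-5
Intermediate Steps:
o = 11630/9 (o = -106 + (-6 - 4*1/3)**2*26 = -106 + (-6 - 4/3)**2*26 = -106 + (-22/3)**2*26 = -106 + (484/9)*26 = -106 + 12584/9 = 11630/9 ≈ 1292.2)
1/(((24031 + 13540) + 380) + o) = 1/(((24031 + 13540) + 380) + 11630/9) = 1/((37571 + 380) + 11630/9) = 1/(37951 + 11630/9) = 1/(353189/9) = 9/353189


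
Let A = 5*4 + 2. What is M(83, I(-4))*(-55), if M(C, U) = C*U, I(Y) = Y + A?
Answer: -82170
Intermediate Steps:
A = 22 (A = 20 + 2 = 22)
I(Y) = 22 + Y (I(Y) = Y + 22 = 22 + Y)
M(83, I(-4))*(-55) = (83*(22 - 4))*(-55) = (83*18)*(-55) = 1494*(-55) = -82170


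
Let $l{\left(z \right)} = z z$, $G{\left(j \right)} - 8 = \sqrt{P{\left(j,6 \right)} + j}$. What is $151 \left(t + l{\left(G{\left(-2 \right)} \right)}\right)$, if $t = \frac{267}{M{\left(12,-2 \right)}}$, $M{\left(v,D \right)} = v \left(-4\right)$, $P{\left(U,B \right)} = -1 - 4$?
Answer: $\frac{124273}{16} + 2416 i \sqrt{7} \approx 7767.1 + 6392.1 i$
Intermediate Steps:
$P{\left(U,B \right)} = -5$
$M{\left(v,D \right)} = - 4 v$
$t = - \frac{89}{16}$ ($t = \frac{267}{\left(-4\right) 12} = \frac{267}{-48} = 267 \left(- \frac{1}{48}\right) = - \frac{89}{16} \approx -5.5625$)
$G{\left(j \right)} = 8 + \sqrt{-5 + j}$
$l{\left(z \right)} = z^{2}$
$151 \left(t + l{\left(G{\left(-2 \right)} \right)}\right) = 151 \left(- \frac{89}{16} + \left(8 + \sqrt{-5 - 2}\right)^{2}\right) = 151 \left(- \frac{89}{16} + \left(8 + \sqrt{-7}\right)^{2}\right) = 151 \left(- \frac{89}{16} + \left(8 + i \sqrt{7}\right)^{2}\right) = - \frac{13439}{16} + 151 \left(8 + i \sqrt{7}\right)^{2}$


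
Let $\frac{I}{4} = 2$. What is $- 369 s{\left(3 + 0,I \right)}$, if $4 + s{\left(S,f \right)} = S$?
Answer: $369$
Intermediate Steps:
$I = 8$ ($I = 4 \cdot 2 = 8$)
$s{\left(S,f \right)} = -4 + S$
$- 369 s{\left(3 + 0,I \right)} = - 369 \left(-4 + \left(3 + 0\right)\right) = - 369 \left(-4 + 3\right) = \left(-369\right) \left(-1\right) = 369$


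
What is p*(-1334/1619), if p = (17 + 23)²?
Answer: -2134400/1619 ≈ -1318.3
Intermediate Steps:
p = 1600 (p = 40² = 1600)
p*(-1334/1619) = 1600*(-1334/1619) = -2134400/1619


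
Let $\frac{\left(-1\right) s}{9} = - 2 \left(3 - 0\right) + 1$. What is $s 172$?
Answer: $7740$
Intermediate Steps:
$s = 45$ ($s = - 9 \left(- 2 \left(3 - 0\right) + 1\right) = - 9 \left(- 2 \left(3 + 0\right) + 1\right) = - 9 \left(\left(-2\right) 3 + 1\right) = - 9 \left(-6 + 1\right) = \left(-9\right) \left(-5\right) = 45$)
$s 172 = 45 \cdot 172 = 7740$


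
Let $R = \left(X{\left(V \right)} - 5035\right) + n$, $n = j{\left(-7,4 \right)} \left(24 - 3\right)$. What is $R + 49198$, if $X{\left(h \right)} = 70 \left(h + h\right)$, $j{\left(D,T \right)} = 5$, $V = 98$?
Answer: $57988$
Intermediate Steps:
$X{\left(h \right)} = 140 h$ ($X{\left(h \right)} = 70 \cdot 2 h = 140 h$)
$n = 105$ ($n = 5 \left(24 - 3\right) = 5 \cdot 21 = 105$)
$R = 8790$ ($R = \left(140 \cdot 98 - 5035\right) + 105 = \left(13720 - 5035\right) + 105 = 8685 + 105 = 8790$)
$R + 49198 = 8790 + 49198 = 57988$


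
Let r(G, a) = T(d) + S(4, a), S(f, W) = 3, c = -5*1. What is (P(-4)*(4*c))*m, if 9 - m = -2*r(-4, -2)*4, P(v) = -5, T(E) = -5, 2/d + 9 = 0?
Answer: -700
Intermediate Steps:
d = -2/9 (d = 2/(-9 + 0) = 2/(-9) = 2*(-⅑) = -2/9 ≈ -0.22222)
c = -5
r(G, a) = -2 (r(G, a) = -5 + 3 = -2)
m = -7 (m = 9 - (-2*(-2))*4 = 9 - 4*4 = 9 - 1*16 = 9 - 16 = -7)
(P(-4)*(4*c))*m = -20*(-5)*(-7) = -5*(-20)*(-7) = 100*(-7) = -700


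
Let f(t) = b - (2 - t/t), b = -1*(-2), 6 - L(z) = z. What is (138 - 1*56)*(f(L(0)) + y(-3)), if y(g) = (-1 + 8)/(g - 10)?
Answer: 492/13 ≈ 37.846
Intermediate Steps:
L(z) = 6 - z
b = 2
y(g) = 7/(-10 + g)
f(t) = 1 (f(t) = 2 - (2 - t/t) = 2 - (2 - 1*1) = 2 - (2 - 1) = 2 - 1*1 = 2 - 1 = 1)
(138 - 1*56)*(f(L(0)) + y(-3)) = (138 - 1*56)*(1 + 7/(-10 - 3)) = (138 - 56)*(1 + 7/(-13)) = 82*(1 + 7*(-1/13)) = 82*(1 - 7/13) = 82*(6/13) = 492/13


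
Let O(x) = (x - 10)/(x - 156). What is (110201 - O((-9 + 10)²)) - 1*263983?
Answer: -23836219/155 ≈ -1.5378e+5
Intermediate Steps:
O(x) = (-10 + x)/(-156 + x)
(110201 - O((-9 + 10)²)) - 1*263983 = (110201 - (-10 + (-9 + 10)²)/(-156 + (-9 + 10)²)) - 1*263983 = (110201 - (-10 + 1²)/(-156 + 1²)) - 263983 = (110201 - (-10 + 1)/(-156 + 1)) - 263983 = (110201 - (-9)/(-155)) - 263983 = (110201 - (-1)*(-9)/155) - 263983 = (110201 - 1*9/155) - 263983 = (110201 - 9/155) - 263983 = 17081146/155 - 263983 = -23836219/155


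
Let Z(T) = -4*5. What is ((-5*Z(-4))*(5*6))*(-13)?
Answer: -39000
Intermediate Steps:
Z(T) = -20
((-5*Z(-4))*(5*6))*(-13) = ((-5*(-20))*(5*6))*(-13) = (100*30)*(-13) = 3000*(-13) = -39000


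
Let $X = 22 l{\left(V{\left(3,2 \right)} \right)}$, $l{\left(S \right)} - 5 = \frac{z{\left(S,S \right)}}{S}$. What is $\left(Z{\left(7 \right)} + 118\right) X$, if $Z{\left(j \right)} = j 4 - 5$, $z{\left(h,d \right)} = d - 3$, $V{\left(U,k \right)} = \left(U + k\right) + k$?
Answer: $\frac{120978}{7} \approx 17283.0$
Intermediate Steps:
$V{\left(U,k \right)} = U + 2 k$
$z{\left(h,d \right)} = -3 + d$ ($z{\left(h,d \right)} = d - 3 = -3 + d$)
$Z{\left(j \right)} = -5 + 4 j$ ($Z{\left(j \right)} = 4 j - 5 = -5 + 4 j$)
$l{\left(S \right)} = 5 + \frac{-3 + S}{S}$
$X = \frac{858}{7}$ ($X = 22 \left(6 - \frac{3}{3 + 2 \cdot 2}\right) = 22 \left(6 - \frac{3}{3 + 4}\right) = 22 \left(6 - \frac{3}{7}\right) = 22 \cdot \frac{39}{7} = \frac{858}{7} \approx 122.57$)
$\left(Z{\left(7 \right)} + 118\right) X = \left(\left(-5 + 4 \cdot 7\right) + 118\right) \frac{858}{7} = \left(\left(-5 + 28\right) + 118\right) \frac{858}{7} = \left(23 + 118\right) \frac{858}{7} = 141 \cdot \frac{858}{7} = \frac{120978}{7}$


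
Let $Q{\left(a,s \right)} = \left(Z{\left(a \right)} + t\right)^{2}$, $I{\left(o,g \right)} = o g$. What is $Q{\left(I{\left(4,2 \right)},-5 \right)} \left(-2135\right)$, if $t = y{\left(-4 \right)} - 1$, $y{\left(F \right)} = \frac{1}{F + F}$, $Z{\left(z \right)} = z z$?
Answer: $- \frac{540174215}{64} \approx -8.4402 \cdot 10^{6}$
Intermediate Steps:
$I{\left(o,g \right)} = g o$
$Z{\left(z \right)} = z^{2}$
$y{\left(F \right)} = \frac{1}{2 F}$
$t = - \frac{9}{8}$ ($t = \frac{1}{2 \left(-4\right)} - 1 = \frac{1}{2} \left(- \frac{1}{4}\right) - 1 = - \frac{1}{8} - 1 = - \frac{9}{8} \approx -1.125$)
$Q{\left(a,s \right)} = \left(- \frac{9}{8} + a^{2}\right)^{2}$ ($Q{\left(a,s \right)} = \left(a^{2} - \frac{9}{8}\right)^{2} = \left(- \frac{9}{8} + a^{2}\right)^{2}$)
$Q{\left(I{\left(4,2 \right)},-5 \right)} \left(-2135\right) = \frac{\left(9 - 8 \left(2 \cdot 4\right)^{2}\right)^{2}}{64} \left(-2135\right) = \frac{\left(9 - 8 \cdot 8^{2}\right)^{2}}{64} \left(-2135\right) = \frac{\left(9 - 512\right)^{2}}{64} \left(-2135\right) = \frac{\left(-503\right)^{2}}{64} \left(-2135\right) = \frac{1}{64} \cdot 253009 \left(-2135\right) = \frac{253009}{64} \left(-2135\right) = - \frac{540174215}{64}$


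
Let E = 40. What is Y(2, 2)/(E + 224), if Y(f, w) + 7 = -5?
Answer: -1/22 ≈ -0.045455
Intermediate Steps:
Y(f, w) = -12 (Y(f, w) = -7 - 5 = -12)
Y(2, 2)/(E + 224) = -12/(40 + 224) = -12/264 = -12*1/264 = -1/22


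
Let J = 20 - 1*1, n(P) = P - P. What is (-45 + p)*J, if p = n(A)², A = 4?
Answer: -855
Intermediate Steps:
n(P) = 0
p = 0 (p = 0² = 0)
J = 19 (J = 20 - 1 = 19)
(-45 + p)*J = (-45 + 0)*19 = -45*19 = -855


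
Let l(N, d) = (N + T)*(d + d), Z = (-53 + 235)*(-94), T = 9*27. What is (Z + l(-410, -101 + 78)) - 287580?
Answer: -297006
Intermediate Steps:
T = 243
Z = -17108 (Z = 182*(-94) = -17108)
l(N, d) = 2*d*(243 + N) (l(N, d) = (N + 243)*(d + d) = (243 + N)*(2*d) = 2*d*(243 + N))
(Z + l(-410, -101 + 78)) - 287580 = (-17108 + 2*(-101 + 78)*(243 - 410)) - 287580 = (-17108 + 2*(-23)*(-167)) - 287580 = (-17108 + 7682) - 287580 = -9426 - 287580 = -297006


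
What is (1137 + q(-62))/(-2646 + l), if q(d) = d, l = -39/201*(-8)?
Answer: -72025/177178 ≈ -0.40651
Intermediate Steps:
l = 104/67 (l = -39*1/201*(-8) = -13/67*(-8) = 104/67 ≈ 1.5522)
(1137 + q(-62))/(-2646 + l) = (1137 - 62)/(-2646 + 104/67) = 1075/(-177178/67) = 1075*(-67/177178) = -72025/177178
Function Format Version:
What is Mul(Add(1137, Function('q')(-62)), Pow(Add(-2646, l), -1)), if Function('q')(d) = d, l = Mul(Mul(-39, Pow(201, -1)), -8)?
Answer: Rational(-72025, 177178) ≈ -0.40651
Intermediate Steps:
l = Rational(104, 67) (l = Mul(Mul(-39, Rational(1, 201)), -8) = Mul(Rational(-13, 67), -8) = Rational(104, 67) ≈ 1.5522)
Mul(Add(1137, Function('q')(-62)), Pow(Add(-2646, l), -1)) = Mul(Add(1137, -62), Pow(Add(-2646, Rational(104, 67)), -1)) = Mul(1075, Pow(Rational(-177178, 67), -1)) = Mul(1075, Rational(-67, 177178)) = Rational(-72025, 177178)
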